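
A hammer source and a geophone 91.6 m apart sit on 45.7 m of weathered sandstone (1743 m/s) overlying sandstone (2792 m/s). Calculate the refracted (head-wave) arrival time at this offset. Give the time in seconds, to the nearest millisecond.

t = x/V₂ + 2h·√(V₂²−V₁²)/(V₁V₂).
√(V₂²−V₁²) = √(2792²−1743²) = 2181.1 m/s; delay term = 2·45.7·2181.1/(1743·2792) = 0.04096 s.
t = 91.6/2792 + 0.04096 = 0.07377 s.

0.074 s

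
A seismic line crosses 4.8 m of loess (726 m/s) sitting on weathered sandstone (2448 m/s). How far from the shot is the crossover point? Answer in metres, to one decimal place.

13.0 m

θ_c = arcsin(726/2448) = 17.25°, so cos θ_c = 0.9550 and tᵢ = 2h cos θ_c/V₁ = 0.0126 s.
At crossover x/V₁ = x/V₂ + tᵢ ⇒ x = tᵢ/(1/V₁ − 1/V₂) = 0.01263/(1.3774e-03 − 4.0850e-04) = 13.03 m.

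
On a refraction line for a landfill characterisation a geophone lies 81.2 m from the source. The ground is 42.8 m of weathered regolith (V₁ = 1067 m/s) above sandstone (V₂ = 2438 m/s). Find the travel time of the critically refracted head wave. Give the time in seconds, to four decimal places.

0.1054 s

t = x/V₂ + 2h·√(V₂²−V₁²)/(V₁V₂).
√(V₂²−V₁²) = √(2438²−1067²) = 2192.1 m/s; delay term = 2·42.8·2192.1/(1067·2438) = 0.07213 s.
t = 81.2/2438 + 0.07213 = 0.10544 s.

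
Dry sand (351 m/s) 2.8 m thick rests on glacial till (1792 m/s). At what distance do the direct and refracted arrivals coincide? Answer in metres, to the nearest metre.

θ_c = arcsin(351/1792) = 11.30°, so cos θ_c = 0.9806 and tᵢ = 2h cos θ_c/V₁ = 0.0156 s.
At crossover x/V₁ = x/V₂ + tᵢ ⇒ x = tᵢ/(1/V₁ − 1/V₂) = 0.01565/(2.8490e-03 − 5.5804e-04) = 6.83 m.

7 m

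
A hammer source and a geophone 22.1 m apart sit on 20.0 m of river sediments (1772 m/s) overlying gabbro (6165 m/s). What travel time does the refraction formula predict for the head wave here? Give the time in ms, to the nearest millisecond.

t = x/V₂ + 2h·√(V₂²−V₁²)/(V₁V₂).
√(V₂²−V₁²) = √(6165²−1772²) = 5904.8 m/s; delay term = 2·20.0·5904.8/(1772·6165) = 0.02162 s.
t = 22.1/6165 + 0.02162 = 0.02521 s.

25 ms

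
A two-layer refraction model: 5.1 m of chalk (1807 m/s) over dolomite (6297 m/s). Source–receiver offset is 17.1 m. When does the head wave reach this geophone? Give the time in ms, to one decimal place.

8.1 ms

θ_c = arcsin(V₁/V₂) = arcsin(1807/6297) = 16.68°, cos θ_c = 0.9579.
Intercept time tᵢ = 2h cos θ_c / V₁ = 2·5.1·0.9579/1807 = 0.00541 s.
t = x/V₂ + tᵢ = 17.1/6297 + 0.00541 = 0.00812 s.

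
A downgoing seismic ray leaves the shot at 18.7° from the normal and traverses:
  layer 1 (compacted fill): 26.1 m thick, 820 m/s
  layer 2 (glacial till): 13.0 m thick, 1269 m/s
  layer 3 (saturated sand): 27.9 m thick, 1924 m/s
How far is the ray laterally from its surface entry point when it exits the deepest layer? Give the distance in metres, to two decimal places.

Ray parameter p = sin 18.7° / 820 m/s = 3.9099e-04 s/m.
Layer 1: θ = 18.70°; offset = 26.1·tan 18.70° = 8.8344 m.
Layer 2: sin θ = p·1269 = 0.4962 → θ = 29.75°; offset = 13.0·tan 29.75° = 7.4292 m.
Layer 3: sin θ = p·1924 = 0.7523 → θ = 48.79°; offset = 27.9·tan 48.79° = 31.8555 m.
Summing the layer offsets gives 48.1190 m.

48.12 m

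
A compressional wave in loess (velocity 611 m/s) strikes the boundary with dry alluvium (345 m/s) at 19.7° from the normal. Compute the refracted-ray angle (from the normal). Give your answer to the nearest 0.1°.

sin θ₁/V₁ = sin θ₂/V₂ ⇒ sin θ₂ = 345·sin 19.7°/611 = 345·0.3371/611 = 0.1903.
θ₂ = arcsin 0.1903 = 10.97° from the normal.

11.0°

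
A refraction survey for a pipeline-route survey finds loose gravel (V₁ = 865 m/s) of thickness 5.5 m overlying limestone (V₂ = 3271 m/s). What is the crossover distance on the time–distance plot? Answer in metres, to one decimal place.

x_cross = 2h·√((V₂+V₁)/(V₂−V₁)).
(V₂+V₁)/(V₂−V₁) = (3271+865)/(3271−865) = 1.7190; √ = 1.3111.
x_cross = 2·5.5·1.3111 = 14.42 m.

14.4 m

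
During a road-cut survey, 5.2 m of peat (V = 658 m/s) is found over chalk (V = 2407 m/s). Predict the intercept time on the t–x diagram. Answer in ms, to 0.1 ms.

15.2 ms

θ_c = arcsin(V₁/V₂) = arcsin(658/2407) = 15.86°; cos θ_c = 0.9619.
tᵢ = 2h·cos θ_c / V₁ = 2·5.2·0.9619 / 658 = 0.01520 s.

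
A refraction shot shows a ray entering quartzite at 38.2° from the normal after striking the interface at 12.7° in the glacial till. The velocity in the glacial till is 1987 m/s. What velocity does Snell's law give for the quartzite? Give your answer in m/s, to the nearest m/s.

Snell's law: sin 12.7°/V₁ = sin 38.2°/V₂.
V₂ = V₁·sin 38.2°/sin 12.7° = 1987 × 2.8129 = 5589.26 m/s.

5589 m/s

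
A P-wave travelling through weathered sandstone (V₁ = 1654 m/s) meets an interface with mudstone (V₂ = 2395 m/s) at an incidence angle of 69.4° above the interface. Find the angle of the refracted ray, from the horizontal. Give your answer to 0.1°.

Convert to the normal: θ₁ = 90° − 69.4° = 20.6°.
sin θ₁/V₁ = sin θ₂/V₂ ⇒ sin θ₂ = 2395·sin 20.6°/1654 = 2395·0.3518/1654 = 0.5095.
θ₂ = arcsin 0.5095 = 30.63° from the normal.
From the interface: 90° − 30.63° = 59.37°.

59.4°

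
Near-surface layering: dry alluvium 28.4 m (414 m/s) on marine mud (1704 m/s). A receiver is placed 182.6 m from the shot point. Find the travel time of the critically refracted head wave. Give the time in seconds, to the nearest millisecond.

θ_c = arcsin(V₁/V₂) = arcsin(414/1704) = 14.06°, cos θ_c = 0.9700.
Intercept time tᵢ = 2h cos θ_c / V₁ = 2·28.4·0.9700/414 = 0.13309 s.
t = x/V₂ + tᵢ = 182.6/1704 + 0.13309 = 0.24025 s.

0.240 s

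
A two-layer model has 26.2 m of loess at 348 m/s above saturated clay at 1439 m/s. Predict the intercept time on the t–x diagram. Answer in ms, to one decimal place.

146.1 ms

θ_c = arcsin(V₁/V₂) = arcsin(348/1439) = 13.99°; cos θ_c = 0.9703.
tᵢ = 2h·cos θ_c / V₁ = 2·26.2·0.9703 / 348 = 0.14611 s.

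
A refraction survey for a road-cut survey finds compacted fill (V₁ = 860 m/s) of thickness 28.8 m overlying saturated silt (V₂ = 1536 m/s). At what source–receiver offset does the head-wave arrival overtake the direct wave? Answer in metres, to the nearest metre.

θ_c = arcsin(860/1536) = 34.05°, so cos θ_c = 0.8286 and tᵢ = 2h cos θ_c/V₁ = 0.0555 s.
At crossover x/V₁ = x/V₂ + tᵢ ⇒ x = tᵢ/(1/V₁ − 1/V₂) = 0.05549/(1.1628e-03 − 6.5104e-04) = 108.44 m.

108 m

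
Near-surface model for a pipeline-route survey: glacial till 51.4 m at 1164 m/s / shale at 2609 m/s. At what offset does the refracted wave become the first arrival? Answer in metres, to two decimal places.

θ_c = arcsin(1164/2609) = 26.50°, so cos θ_c = 0.8950 and tᵢ = 2h cos θ_c/V₁ = 0.0790 s.
At crossover x/V₁ = x/V₂ + tᵢ ⇒ x = tᵢ/(1/V₁ − 1/V₂) = 0.07904/(8.5911e-04 − 3.8329e-04) = 166.11 m.

166.11 m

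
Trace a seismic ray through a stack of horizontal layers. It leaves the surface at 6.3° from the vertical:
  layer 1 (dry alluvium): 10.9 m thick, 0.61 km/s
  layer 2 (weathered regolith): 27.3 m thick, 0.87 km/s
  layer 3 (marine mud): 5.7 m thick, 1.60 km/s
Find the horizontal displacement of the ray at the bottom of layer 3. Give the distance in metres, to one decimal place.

7.2 m

Apply Snell's law at each interface; in layer i the horizontal offset is hᵢ·tan θᵢ.
Layer 1: θ = 6.30°; offset = 10.9·tan 6.30° = 1.203 m.
Layer 2: sin θ = 0.87·sin 6.3°/0.61 = 0.1565, θ = 9.00°; offset = 27.3·tan 9.00° = 4.326 m.
Layer 3: sin θ = 1.60·sin 6.3°/0.61 = 0.2878, θ = 16.73°; offset = 5.7·tan 16.73° = 1.713 m.
Total horizontal offset = 7.242 m.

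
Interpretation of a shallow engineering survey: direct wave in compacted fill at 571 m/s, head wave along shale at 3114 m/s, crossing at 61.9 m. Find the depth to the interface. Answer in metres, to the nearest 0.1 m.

25.7 m

x_cross = 2h·√((V₂+V₁)/(V₂−V₁)) → h = x_cross / (2·√((V₂+V₁)/(V₂−V₁))).
√((V₂+V₁)/(V₂−V₁)) = √((3114+571)/(3114−571)) = 1.2038.
h = 61.9 / (2·1.2038) = 25.71 m.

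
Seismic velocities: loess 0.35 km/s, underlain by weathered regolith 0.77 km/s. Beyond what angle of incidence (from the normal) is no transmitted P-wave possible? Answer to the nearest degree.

27°

At critical incidence the refracted ray runs along the interface (θ₂ = 90°), so sin θ_c = V₁/V₂.
θ_c = arcsin(0.35/0.77) = arcsin 0.4545 = 27.04°.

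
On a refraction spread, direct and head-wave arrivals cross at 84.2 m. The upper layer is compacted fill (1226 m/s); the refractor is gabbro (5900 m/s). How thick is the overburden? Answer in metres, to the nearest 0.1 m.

34.1 m

h = (x_cross/2)·√((V₂−V₁)/(V₂+V₁)).
(V₂−V₁)/(V₂+V₁) = (5900−1226)/(5900+1226) = 0.6559; √ = 0.8099.
h = (84.2/2)·0.8099 = 34.10 m.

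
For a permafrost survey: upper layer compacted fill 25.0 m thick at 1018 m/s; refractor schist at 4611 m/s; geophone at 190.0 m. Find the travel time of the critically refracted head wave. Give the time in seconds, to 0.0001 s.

0.0891 s

θ_c = arcsin(V₁/V₂) = arcsin(1018/4611) = 12.75°, cos θ_c = 0.9753.
Intercept time tᵢ = 2h cos θ_c / V₁ = 2·25.0·0.9753/1018 = 0.04790 s.
t = x/V₂ + tᵢ = 190.0/4611 + 0.04790 = 0.08911 s.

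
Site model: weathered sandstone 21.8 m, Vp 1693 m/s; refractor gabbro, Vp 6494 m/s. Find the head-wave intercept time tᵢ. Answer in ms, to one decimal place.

24.9 ms

tᵢ = 2h·√(V₂²−V₁²)/(V₁V₂).
√(V₂²−V₁²) = √(6494²−1693²) = 6269.4 m/s.
tᵢ = 2·21.8·6269.4/(1693·6494) = 0.02486 s.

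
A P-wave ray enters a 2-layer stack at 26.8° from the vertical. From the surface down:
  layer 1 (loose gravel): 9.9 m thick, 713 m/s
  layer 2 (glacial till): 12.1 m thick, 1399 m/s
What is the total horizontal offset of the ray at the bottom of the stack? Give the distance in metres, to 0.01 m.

Ray parameter p = sin 26.8° / 713 m/s = 6.3237e-04 s/m.
Layer 1: θ = 26.80°; offset = 9.9·tan 26.80° = 5.0008 m.
Layer 2: sin θ = p·1399 = 0.8847 → θ = 62.21°; offset = 12.1·tan 62.21° = 22.9617 m.
Total horizontal offset = 27.9625 m.

27.96 m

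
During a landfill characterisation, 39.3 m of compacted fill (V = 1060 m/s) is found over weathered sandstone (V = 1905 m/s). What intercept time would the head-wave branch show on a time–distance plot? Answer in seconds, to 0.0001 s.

θ_c = arcsin(V₁/V₂) = arcsin(1060/1905) = 33.81°; cos θ_c = 0.8309.
tᵢ = 2h·cos θ_c / V₁ = 2·39.3·0.8309 / 1060 = 0.06161 s.

0.0616 s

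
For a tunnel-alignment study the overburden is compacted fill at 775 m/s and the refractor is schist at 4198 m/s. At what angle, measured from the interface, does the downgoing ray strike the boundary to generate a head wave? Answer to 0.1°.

At critical incidence the refracted ray runs along the interface (θ₂ = 90°), so sin θ_c = V₁/V₂.
θ_c = arcsin(775/4198) = arcsin 0.1846 = 10.64°.
Measured from the interface: 90° − 10.64° = 79.36°.

79.4°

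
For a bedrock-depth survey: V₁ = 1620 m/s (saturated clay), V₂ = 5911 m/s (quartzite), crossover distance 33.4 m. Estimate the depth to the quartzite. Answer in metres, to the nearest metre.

13 m

x_cross = 2h·√((V₂+V₁)/(V₂−V₁)) → h = x_cross / (2·√((V₂+V₁)/(V₂−V₁))).
√((V₂+V₁)/(V₂−V₁)) = √((5911+1620)/(5911−1620)) = 1.3248.
h = 33.4 / (2·1.3248) = 12.61 m.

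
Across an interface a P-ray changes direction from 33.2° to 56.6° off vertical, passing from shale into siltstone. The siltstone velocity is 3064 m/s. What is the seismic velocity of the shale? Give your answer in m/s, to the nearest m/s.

2010 m/s

Snell's law: sin 33.2°/V₁ = sin 56.6°/V₂.
V₁ = V₂·sin 33.2°/sin 56.6° = 3064 × 0.6559 = 2009.63 m/s.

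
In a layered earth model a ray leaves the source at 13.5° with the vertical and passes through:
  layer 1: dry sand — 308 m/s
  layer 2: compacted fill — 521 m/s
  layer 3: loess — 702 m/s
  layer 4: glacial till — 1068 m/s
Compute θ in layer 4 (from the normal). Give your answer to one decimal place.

54.0°

Ray parameter p = sin 13.5° / 308 = 7.5794e-04 s/m.
sin θ_4 = p·V_4 = 7.5794e-04 × 1068 = 0.8095.
θ_4 = 54.05° from the vertical.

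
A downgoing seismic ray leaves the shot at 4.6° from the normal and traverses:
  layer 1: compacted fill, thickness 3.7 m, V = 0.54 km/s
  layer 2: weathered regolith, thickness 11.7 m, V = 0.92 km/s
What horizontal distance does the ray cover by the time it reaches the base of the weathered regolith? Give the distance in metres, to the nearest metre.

p = sin θ₁/V₁ = sin 4.6°/0.54 = 1.4852e-01 s/km is conserved through the stack.
Layer 1: θ = 4.60°; offset = 3.7·tan 4.60° = 0.298 m.
Layer 2: sin θ = p·0.92 = 0.1366 → θ = 7.85°; offset = 11.7·tan 7.85° = 1.614 m.
Total horizontal offset = 1.911 m.

2 m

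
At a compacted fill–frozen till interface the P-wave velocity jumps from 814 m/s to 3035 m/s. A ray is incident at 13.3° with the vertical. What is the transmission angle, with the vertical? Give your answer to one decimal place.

sin θ₁/V₁ = sin θ₂/V₂ ⇒ sin θ₂ = 3035·sin 13.3°/814 = 3035·0.2300/814 = 0.8577.
θ₂ = arcsin 0.8577 = 59.06° from the normal.

59.1°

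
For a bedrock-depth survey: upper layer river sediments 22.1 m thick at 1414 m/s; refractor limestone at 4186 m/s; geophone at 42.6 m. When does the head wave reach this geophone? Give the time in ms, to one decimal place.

θ_c = arcsin(V₁/V₂) = arcsin(1414/4186) = 19.74°, cos θ_c = 0.9412.
Intercept time tᵢ = 2h cos θ_c / V₁ = 2·22.1·0.9412/1414 = 0.02942 s.
t = x/V₂ + tᵢ = 42.6/4186 + 0.02942 = 0.03960 s.

39.6 ms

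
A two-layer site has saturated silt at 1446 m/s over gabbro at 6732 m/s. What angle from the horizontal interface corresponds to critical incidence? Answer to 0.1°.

At critical incidence the refracted ray runs along the interface (θ₂ = 90°), so sin θ_c = V₁/V₂.
θ_c = arcsin(1446/6732) = arcsin 0.2148 = 12.40°.
Measured from the interface: 90° − 12.40° = 77.60°.

77.6°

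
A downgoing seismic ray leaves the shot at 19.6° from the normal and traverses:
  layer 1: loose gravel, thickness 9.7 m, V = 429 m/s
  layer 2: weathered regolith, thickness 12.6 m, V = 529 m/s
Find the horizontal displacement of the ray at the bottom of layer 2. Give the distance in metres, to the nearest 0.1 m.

9.2 m

Apply Snell's law at each interface; in layer i the horizontal offset is hᵢ·tan θᵢ.
Layer 1: θ = 19.60°; offset = 9.7·tan 19.60° = 3.454 m.
Layer 2: sin θ = 529·sin 19.6°/429 = 0.4136, θ = 24.43°; offset = 12.6·tan 24.43° = 5.725 m.
Summing the layer offsets gives 9.179 m.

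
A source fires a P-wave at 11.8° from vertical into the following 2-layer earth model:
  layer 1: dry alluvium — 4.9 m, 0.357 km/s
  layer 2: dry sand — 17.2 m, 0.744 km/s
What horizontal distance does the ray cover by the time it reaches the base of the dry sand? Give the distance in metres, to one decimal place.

Apply Snell's law at each interface; in layer i the horizontal offset is hᵢ·tan θᵢ.
Layer 1: θ = 11.80°; offset = 4.9·tan 11.80° = 1.024 m.
Layer 2: sin θ = 0.744·sin 11.8°/0.357 = 0.4262, θ = 25.23°; offset = 17.2·tan 25.23° = 8.103 m.
Summing the layer offsets gives 9.127 m.

9.1 m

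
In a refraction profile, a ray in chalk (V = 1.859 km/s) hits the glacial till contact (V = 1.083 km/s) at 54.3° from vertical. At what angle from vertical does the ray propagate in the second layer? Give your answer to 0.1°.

sin θ₁/V₁ = sin θ₂/V₂ ⇒ sin θ₂ = 1.083·sin 54.3°/1.859 = 1.083·0.8121/1.859 = 0.4731.
θ₂ = arcsin 0.4731 = 28.24° from the normal.

28.2°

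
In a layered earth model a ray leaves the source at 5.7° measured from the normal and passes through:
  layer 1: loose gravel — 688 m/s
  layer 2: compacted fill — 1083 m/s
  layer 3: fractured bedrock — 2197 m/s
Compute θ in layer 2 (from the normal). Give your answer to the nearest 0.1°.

9.0°

Snell's law across each interface conserves sin θ / V, so sin θ_2 = V_2·sin θ₁/V₁.
sin θ_2 = 1083 × sin 5.7° / 688 = 0.1563.
θ_2 = arcsin 0.1563 = 8.99°.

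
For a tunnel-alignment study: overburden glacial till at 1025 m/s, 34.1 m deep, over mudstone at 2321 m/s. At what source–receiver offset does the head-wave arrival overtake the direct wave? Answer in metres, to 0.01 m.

109.58 m

θ_c = arcsin(1025/2321) = 26.21°, so cos θ_c = 0.8972 and tᵢ = 2h cos θ_c/V₁ = 0.0597 s.
At crossover x/V₁ = x/V₂ + tᵢ ⇒ x = tᵢ/(1/V₁ − 1/V₂) = 0.05970/(9.7561e-04 − 4.3085e-04) = 109.58 m.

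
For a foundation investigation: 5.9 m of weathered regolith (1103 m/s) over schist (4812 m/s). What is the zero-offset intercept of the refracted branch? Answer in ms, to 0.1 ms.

tᵢ = 2h·√(V₂²−V₁²)/(V₁V₂).
√(V₂²−V₁²) = √(4812²−1103²) = 4683.9 m/s.
tᵢ = 2·5.9·4683.9/(1103·4812) = 0.01041 s.

10.4 ms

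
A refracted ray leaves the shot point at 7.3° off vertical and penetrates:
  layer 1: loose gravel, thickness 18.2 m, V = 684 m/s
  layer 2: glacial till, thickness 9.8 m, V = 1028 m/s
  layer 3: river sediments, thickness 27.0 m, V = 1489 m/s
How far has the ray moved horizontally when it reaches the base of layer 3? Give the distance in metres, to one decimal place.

12.0 m

p = sin θ₁/V₁ = sin 7.3°/684 = 1.8577e-04 s/m is conserved through the stack.
Layer 1: θ = 7.30°; offset = 18.2·tan 7.30° = 2.331 m.
Layer 2: sin θ = p·1028 = 0.1910 → θ = 11.01°; offset = 9.8·tan 11.01° = 1.907 m.
Layer 3: sin θ = p·1489 = 0.2766 → θ = 16.06°; offset = 27.0·tan 16.06° = 7.772 m.
Σ offsets = 12.010 m.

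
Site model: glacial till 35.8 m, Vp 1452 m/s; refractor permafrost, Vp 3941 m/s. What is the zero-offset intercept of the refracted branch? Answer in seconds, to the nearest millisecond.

0.046 s

θ_c = arcsin(V₁/V₂) = arcsin(1452/3941) = 21.62°; cos θ_c = 0.9297.
tᵢ = 2h·cos θ_c / V₁ = 2·35.8·0.9297 / 1452 = 0.04584 s.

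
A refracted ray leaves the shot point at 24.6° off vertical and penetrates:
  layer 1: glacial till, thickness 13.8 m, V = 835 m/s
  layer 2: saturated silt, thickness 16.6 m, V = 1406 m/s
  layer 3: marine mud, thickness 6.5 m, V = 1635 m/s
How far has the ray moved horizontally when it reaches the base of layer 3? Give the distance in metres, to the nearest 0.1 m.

Ray parameter p = sin 24.6° / 835 m/s = 4.9854e-04 s/m.
Layer 1: θ = 24.60°; offset = 13.8·tan 24.60° = 6.318 m.
Layer 2: sin θ = p·1406 = 0.7009 → θ = 44.50°; offset = 16.6·tan 44.50° = 16.315 m.
Layer 3: sin θ = p·1635 = 0.8151 → θ = 54.60°; offset = 6.5·tan 54.60° = 9.146 m.
Total horizontal offset = 31.779 m.

31.8 m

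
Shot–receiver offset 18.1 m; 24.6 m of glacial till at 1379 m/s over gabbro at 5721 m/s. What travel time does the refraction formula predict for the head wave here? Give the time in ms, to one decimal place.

θ_c = arcsin(V₁/V₂) = arcsin(1379/5721) = 13.95°, cos θ_c = 0.9705.
Intercept time tᵢ = 2h cos θ_c / V₁ = 2·24.6·0.9705/1379 = 0.03463 s.
t = x/V₂ + tᵢ = 18.1/5721 + 0.03463 = 0.03779 s.

37.8 ms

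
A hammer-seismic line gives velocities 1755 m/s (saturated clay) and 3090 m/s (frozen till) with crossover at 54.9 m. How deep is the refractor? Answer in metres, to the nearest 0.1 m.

14.4 m

h = (x_cross/2)·√((V₂−V₁)/(V₂+V₁)).
(V₂−V₁)/(V₂+V₁) = (3090−1755)/(3090+1755) = 0.2755; √ = 0.5249.
h = (54.9/2)·0.5249 = 14.41 m.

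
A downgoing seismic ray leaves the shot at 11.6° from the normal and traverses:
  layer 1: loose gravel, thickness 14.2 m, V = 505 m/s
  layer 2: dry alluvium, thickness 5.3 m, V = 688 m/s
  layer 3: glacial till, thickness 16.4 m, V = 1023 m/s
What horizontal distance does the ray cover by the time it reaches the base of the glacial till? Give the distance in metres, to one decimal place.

11.7 m

p = sin θ₁/V₁ = sin 11.6°/505 = 3.9817e-04 s/m is conserved through the stack.
Layer 1: θ = 11.60°; offset = 14.2·tan 11.60° = 2.915 m.
Layer 2: sin θ = p·688 = 0.2739 → θ = 15.90°; offset = 5.3·tan 15.90° = 1.510 m.
Layer 3: sin θ = p·1023 = 0.4073 → θ = 24.04°; offset = 16.4·tan 24.04° = 7.315 m.
Total horizontal offset = 11.739 m.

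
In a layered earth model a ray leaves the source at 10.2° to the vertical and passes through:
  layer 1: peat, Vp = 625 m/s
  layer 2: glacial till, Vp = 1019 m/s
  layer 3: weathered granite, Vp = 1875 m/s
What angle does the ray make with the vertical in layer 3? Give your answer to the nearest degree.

32°

Snell's law across each interface conserves sin θ / V, so sin θ_3 = V_3·sin θ₁/V₁.
sin θ_3 = 1875 × sin 10.2° / 625 = 0.5313.
θ_3 = 32.09° from the vertical.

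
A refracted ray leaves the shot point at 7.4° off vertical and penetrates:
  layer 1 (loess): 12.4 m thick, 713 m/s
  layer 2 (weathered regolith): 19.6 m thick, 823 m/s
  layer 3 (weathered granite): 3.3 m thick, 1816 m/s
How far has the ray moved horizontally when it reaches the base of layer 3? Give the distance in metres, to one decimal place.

Apply Snell's law at each interface; in layer i the horizontal offset is hᵢ·tan θᵢ.
Layer 1: θ = 7.40°; offset = 12.4·tan 7.40° = 1.610 m.
Layer 2: sin θ = 823·sin 7.4°/713 = 0.1487, θ = 8.55°; offset = 19.6·tan 8.55° = 2.947 m.
Layer 3: sin θ = 1816·sin 7.4°/713 = 0.3280, θ = 19.15°; offset = 3.3·tan 19.15° = 1.146 m.
Total horizontal offset = 5.703 m.

5.7 m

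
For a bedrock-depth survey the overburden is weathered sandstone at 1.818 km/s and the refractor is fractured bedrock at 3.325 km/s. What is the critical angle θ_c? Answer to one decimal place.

33.1°

At critical incidence the refracted ray runs along the interface (θ₂ = 90°), so sin θ_c = V₁/V₂.
θ_c = arcsin(1.818/3.325) = arcsin 0.5468 = 33.15°.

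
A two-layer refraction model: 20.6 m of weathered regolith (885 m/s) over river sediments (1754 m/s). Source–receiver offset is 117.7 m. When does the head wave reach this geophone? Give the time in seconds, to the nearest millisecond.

t = x/V₂ + 2h·√(V₂²−V₁²)/(V₁V₂).
√(V₂²−V₁²) = √(1754²−885²) = 1514.4 m/s; delay term = 2·20.6·1514.4/(885·1754) = 0.04019 s.
t = 117.7/1754 + 0.04019 = 0.10730 s.

0.107 s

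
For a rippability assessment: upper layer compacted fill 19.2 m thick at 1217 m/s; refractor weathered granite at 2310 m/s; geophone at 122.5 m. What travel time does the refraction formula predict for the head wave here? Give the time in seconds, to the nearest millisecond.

0.080 s

t = x/V₂ + 2h·√(V₂²−V₁²)/(V₁V₂).
√(V₂²−V₁²) = √(2310²−1217²) = 1963.4 m/s; delay term = 2·19.2·1963.4/(1217·2310) = 0.02682 s.
t = 122.5/2310 + 0.02682 = 0.07985 s.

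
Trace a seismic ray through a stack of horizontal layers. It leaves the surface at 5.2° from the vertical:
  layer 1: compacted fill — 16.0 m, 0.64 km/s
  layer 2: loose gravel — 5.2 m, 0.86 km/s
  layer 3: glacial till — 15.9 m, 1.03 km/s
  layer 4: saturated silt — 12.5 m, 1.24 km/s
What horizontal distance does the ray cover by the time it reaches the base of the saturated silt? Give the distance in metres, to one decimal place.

Ray parameter p = sin 5.2° / 0.64 km/s = 1.4161e-01 s/km.
Layer 1: θ = 5.20°; offset = 16.0·tan 5.20° = 1.456 m.
Layer 2: sin θ = p·0.86 = 0.1218 → θ = 7.00°; offset = 5.2·tan 7.00° = 0.638 m.
Layer 3: sin θ = p·1.03 = 0.1459 → θ = 8.39°; offset = 15.9·tan 8.39° = 2.344 m.
Layer 4: sin θ = p·1.24 = 0.1756 → θ = 10.11°; offset = 12.5·tan 10.11° = 2.230 m.
Σ offsets = 6.668 m.

6.7 m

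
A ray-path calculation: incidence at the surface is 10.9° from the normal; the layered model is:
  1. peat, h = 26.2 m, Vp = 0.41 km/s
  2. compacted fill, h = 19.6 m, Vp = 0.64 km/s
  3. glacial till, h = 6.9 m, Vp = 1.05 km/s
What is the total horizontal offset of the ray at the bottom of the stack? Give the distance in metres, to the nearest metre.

Apply Snell's law at each interface; in layer i the horizontal offset is hᵢ·tan θᵢ.
Layer 1: θ = 10.90°; offset = 26.2·tan 10.90° = 5.045 m.
Layer 2: sin θ = 0.64·sin 10.9°/0.41 = 0.2952, θ = 17.17°; offset = 19.6·tan 17.17° = 6.055 m.
Layer 3: sin θ = 1.05·sin 10.9°/0.41 = 0.4843, θ = 28.96°; offset = 6.9·tan 28.96° = 3.819 m.
Σ offsets = 14.920 m.

15 m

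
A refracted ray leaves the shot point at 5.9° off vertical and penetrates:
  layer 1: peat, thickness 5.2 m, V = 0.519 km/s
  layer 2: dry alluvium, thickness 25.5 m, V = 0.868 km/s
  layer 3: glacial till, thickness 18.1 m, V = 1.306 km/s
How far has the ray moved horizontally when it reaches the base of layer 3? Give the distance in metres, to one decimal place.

9.8 m

Ray parameter p = sin 5.9° / 0.519 km/s = 1.9806e-01 s/km.
Layer 1: θ = 5.90°; offset = 5.2·tan 5.90° = 0.537 m.
Layer 2: sin θ = p·0.868 = 0.1719 → θ = 9.90°; offset = 25.5·tan 9.90° = 4.450 m.
Layer 3: sin θ = p·1.306 = 0.2587 → θ = 14.99°; offset = 18.1·tan 14.99° = 4.847 m.
Σ offsets = 9.834 m.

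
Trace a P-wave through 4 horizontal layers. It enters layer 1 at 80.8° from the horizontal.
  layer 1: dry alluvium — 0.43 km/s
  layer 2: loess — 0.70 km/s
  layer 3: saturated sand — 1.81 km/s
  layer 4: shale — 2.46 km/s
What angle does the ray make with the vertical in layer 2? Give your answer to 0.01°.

15.09°

From the normal: θ₁ = 90° − 80.8° = 9.2°.
Ray parameter p = sin 9.2° / 0.43 = 3.7182e-01 s/km.
sin θ_2 = p·V_2 = 3.7182e-01 × 0.70 = 0.2603.
θ_2 = arcsin 0.2603 = 15.09°.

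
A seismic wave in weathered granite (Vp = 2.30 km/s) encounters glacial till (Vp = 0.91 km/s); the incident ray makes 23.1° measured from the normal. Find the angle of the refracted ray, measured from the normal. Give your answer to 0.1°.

8.9°

Snell's law: sin θ₂ = (V₂/V₁)·sin θ₁ = (0.91/2.30)·sin 23.1° = 0.1552.
θ₂ = sin⁻¹(0.1552) = 8.93° (from vertical).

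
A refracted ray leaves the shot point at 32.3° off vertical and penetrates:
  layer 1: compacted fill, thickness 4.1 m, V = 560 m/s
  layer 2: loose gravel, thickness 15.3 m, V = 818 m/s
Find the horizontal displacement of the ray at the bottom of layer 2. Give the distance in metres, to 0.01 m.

21.70 m

Ray parameter p = sin 32.3° / 560 m/s = 9.5420e-04 s/m.
Layer 1: θ = 32.30°; offset = 4.1·tan 32.30° = 2.5919 m.
Layer 2: sin θ = p·818 = 0.7805 → θ = 51.31°; offset = 15.3·tan 51.31° = 19.1041 m.
Summing the layer offsets gives 21.6961 m.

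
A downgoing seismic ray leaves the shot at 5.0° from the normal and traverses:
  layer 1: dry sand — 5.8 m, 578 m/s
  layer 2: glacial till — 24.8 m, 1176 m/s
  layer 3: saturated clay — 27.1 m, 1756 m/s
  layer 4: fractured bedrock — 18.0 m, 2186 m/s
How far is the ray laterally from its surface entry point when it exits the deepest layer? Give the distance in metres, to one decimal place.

18.7 m

Ray parameter p = sin 5.0° / 578 m/s = 1.5079e-04 s/m.
Layer 1: θ = 5.00°; offset = 5.8·tan 5.00° = 0.507 m.
Layer 2: sin θ = p·1176 = 0.1773 → θ = 10.21°; offset = 24.8·tan 10.21° = 4.469 m.
Layer 3: sin θ = p·1756 = 0.2648 → θ = 15.35°; offset = 27.1·tan 15.35° = 7.441 m.
Layer 4: sin θ = p·2186 = 0.3296 → θ = 19.25°; offset = 18.0·tan 19.25° = 6.284 m.
Total horizontal offset = 18.702 m.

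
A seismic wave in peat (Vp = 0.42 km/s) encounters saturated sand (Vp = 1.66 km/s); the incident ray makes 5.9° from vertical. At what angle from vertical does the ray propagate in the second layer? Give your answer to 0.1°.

sin θ₁/V₁ = sin θ₂/V₂ ⇒ sin θ₂ = 1.66·sin 5.9°/0.42 = 1.66·0.1028/0.42 = 0.4063.
θ₂ = arcsin 0.4063 = 23.97° from the normal.

24.0°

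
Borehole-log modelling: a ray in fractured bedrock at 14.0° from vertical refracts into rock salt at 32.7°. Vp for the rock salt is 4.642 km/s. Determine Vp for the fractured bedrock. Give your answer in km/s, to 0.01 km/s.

2.08 km/s

Snell's law: sin 14.0°/V₁ = sin 32.7°/V₂.
V₁ = V₂·sin 14.0°/sin 32.7° = 4.642 × 0.4478 = 2.08 km/s.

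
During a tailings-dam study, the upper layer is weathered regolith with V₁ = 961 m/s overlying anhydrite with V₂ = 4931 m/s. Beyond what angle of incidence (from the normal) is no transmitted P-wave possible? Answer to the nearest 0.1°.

At critical incidence the refracted ray runs along the interface (θ₂ = 90°), so sin θ_c = V₁/V₂.
θ_c = arcsin(961/4931) = arcsin 0.1949 = 11.24°.

11.2°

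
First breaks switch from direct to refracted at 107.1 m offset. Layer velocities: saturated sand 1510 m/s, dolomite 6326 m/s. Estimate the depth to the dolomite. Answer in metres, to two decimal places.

41.98 m

x_cross = 2h·√((V₂+V₁)/(V₂−V₁)) → h = x_cross / (2·√((V₂+V₁)/(V₂−V₁))).
√((V₂+V₁)/(V₂−V₁)) = √((6326+1510)/(6326−1510)) = 1.2756.
h = 107.1 / (2·1.2756) = 41.98 m.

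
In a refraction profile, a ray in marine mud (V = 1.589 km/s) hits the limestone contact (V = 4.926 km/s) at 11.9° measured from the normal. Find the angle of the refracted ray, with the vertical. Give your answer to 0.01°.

Snell's law: sin θ₂ = (V₂/V₁)·sin θ₁ = (4.926/1.589)·sin 11.9° = 0.6392.
θ₂ = sin⁻¹(0.6392) = 39.74° (from vertical).

39.74°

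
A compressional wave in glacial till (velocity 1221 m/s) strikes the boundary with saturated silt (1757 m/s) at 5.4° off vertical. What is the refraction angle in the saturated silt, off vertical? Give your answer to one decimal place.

Snell's law: sin θ₂ = (V₂/V₁)·sin θ₁ = (1757/1221)·sin 5.4° = 0.1354.
θ₂ = arcsin 0.1354 = 7.78° from the normal.

7.8°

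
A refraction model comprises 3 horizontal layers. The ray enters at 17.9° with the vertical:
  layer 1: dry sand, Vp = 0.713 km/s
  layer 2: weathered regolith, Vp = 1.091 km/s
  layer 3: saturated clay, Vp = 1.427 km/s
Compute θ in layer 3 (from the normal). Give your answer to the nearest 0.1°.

Ray parameter p = sin 17.9° / 0.713 = 4.3108e-01 s/km.
sin θ_3 = p·V_3 = 4.3108e-01 × 1.427 = 0.6151.
θ_3 = arcsin 0.6151 = 37.96°.

38.0°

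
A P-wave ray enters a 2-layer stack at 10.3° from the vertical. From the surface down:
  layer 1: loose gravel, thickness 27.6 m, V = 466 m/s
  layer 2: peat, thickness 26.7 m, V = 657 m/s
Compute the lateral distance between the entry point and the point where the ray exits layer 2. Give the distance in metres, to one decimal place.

Ray parameter p = sin 10.3° / 466 m/s = 3.8370e-04 s/m.
Layer 1: θ = 10.30°; offset = 27.6·tan 10.30° = 5.016 m.
Layer 2: sin θ = p·657 = 0.2521 → θ = 14.60°; offset = 26.7·tan 14.60° = 6.955 m.
Total horizontal offset = 11.971 m.

12.0 m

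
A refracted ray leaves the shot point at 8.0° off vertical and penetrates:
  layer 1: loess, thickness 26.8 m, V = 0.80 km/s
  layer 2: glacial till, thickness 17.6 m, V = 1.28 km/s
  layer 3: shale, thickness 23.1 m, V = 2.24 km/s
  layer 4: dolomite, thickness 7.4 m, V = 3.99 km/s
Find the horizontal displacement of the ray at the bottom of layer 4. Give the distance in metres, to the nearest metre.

25 m

Ray parameter p = sin 8.0° / 0.80 km/s = 1.7397e-01 s/km.
Layer 1: θ = 8.00°; offset = 26.8·tan 8.00° = 3.766 m.
Layer 2: sin θ = p·1.28 = 0.2227 → θ = 12.87°; offset = 17.6·tan 12.87° = 4.020 m.
Layer 3: sin θ = p·2.24 = 0.3897 → θ = 22.93°; offset = 23.1·tan 22.93° = 9.774 m.
Layer 4: sin θ = p·3.99 = 0.6941 → θ = 43.96°; offset = 7.4·tan 43.96° = 7.136 m.
Summing the layer offsets gives 24.696 m.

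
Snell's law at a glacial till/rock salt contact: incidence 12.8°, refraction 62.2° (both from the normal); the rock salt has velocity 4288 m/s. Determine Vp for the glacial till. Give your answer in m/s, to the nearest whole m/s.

1074 m/s

Snell's law: sin 12.8°/V₁ = sin 62.2°/V₂.
V₁ = V₂·sin 12.8°/sin 62.2° = 4288 × 0.2505 = 1073.95 m/s.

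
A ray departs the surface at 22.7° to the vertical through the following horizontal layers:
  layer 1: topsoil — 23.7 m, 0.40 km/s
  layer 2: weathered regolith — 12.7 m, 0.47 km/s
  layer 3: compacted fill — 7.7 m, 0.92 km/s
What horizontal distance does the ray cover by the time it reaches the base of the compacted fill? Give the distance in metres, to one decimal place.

Apply Snell's law at each interface; in layer i the horizontal offset is hᵢ·tan θᵢ.
Layer 1: θ = 22.70°; offset = 23.7·tan 22.70° = 9.914 m.
Layer 2: sin θ = 0.47·sin 22.7°/0.40 = 0.4534, θ = 26.96°; offset = 12.7·tan 26.96° = 6.461 m.
Layer 3: sin θ = 0.92·sin 22.7°/0.40 = 0.8876, θ = 62.57°; offset = 7.7·tan 62.57° = 14.837 m.
Σ offsets = 31.212 m.

31.2 m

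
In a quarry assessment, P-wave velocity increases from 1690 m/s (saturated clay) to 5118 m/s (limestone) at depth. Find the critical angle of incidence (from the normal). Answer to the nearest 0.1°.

19.3°

At critical incidence the refracted ray runs along the interface (θ₂ = 90°), so sin θ_c = V₁/V₂.
θ_c = arcsin(1690/5118) = arcsin 0.3302 = 19.28°.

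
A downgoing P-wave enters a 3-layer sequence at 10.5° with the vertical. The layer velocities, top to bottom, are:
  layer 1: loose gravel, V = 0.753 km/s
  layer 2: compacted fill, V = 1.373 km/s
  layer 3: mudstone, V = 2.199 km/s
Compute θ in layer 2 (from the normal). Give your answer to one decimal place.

19.4°

Ray parameter p = sin 10.5° / 0.753 = 2.4201e-01 s/km.
sin θ_2 = p·V_2 = 2.4201e-01 × 1.373 = 0.3323.
θ_2 = arcsin 0.3323 = 19.41°.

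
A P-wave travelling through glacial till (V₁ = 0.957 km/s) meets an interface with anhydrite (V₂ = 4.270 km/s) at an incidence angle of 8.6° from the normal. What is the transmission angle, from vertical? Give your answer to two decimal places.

Snell's law: sin θ₂ = (V₂/V₁)·sin θ₁ = (4.270/0.957)·sin 8.6° = 0.6672.
θ₂ = arcsin 0.6672 = 41.85° from the normal.

41.85°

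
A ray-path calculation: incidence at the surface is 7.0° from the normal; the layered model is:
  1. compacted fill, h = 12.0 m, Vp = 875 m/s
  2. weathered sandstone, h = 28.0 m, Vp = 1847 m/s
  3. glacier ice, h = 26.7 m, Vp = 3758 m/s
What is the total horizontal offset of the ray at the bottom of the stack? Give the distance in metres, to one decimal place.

Apply Snell's law at each interface; in layer i the horizontal offset is hᵢ·tan θᵢ.
Layer 1: θ = 7.00°; offset = 12.0·tan 7.00° = 1.473 m.
Layer 2: sin θ = 1847·sin 7.0°/875 = 0.2572, θ = 14.91°; offset = 28.0·tan 14.91° = 7.454 m.
Layer 3: sin θ = 3758·sin 7.0°/875 = 0.5234, θ = 31.56°; offset = 26.7·tan 31.56° = 16.401 m.
Summing the layer offsets gives 25.328 m.

25.3 m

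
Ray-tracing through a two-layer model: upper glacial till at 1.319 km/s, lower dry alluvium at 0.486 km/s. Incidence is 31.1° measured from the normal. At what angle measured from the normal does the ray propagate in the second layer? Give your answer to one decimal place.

Snell's law: sin θ₂ = (V₂/V₁)·sin θ₁ = (0.486/1.319)·sin 31.1° = 0.1903.
θ₂ = sin⁻¹(0.1903) = 10.97° (from vertical).

11.0°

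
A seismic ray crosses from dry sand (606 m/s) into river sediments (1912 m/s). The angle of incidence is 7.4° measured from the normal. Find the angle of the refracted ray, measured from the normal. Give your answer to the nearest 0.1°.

24.0°

sin θ₁/V₁ = sin θ₂/V₂ ⇒ sin θ₂ = 1912·sin 7.4°/606 = 1912·0.1288/606 = 0.4064.
θ₂ = arcsin 0.4064 = 23.98° from the normal.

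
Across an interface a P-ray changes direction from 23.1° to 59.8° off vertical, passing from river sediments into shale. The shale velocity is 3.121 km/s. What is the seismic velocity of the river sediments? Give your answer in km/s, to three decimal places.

Snell's law: sin 23.1°/V₁ = sin 59.8°/V₂.
V₁ = V₂·sin 23.1°/sin 59.8° = 3.121 × 0.4539 = 1.417 km/s.

1.417 km/s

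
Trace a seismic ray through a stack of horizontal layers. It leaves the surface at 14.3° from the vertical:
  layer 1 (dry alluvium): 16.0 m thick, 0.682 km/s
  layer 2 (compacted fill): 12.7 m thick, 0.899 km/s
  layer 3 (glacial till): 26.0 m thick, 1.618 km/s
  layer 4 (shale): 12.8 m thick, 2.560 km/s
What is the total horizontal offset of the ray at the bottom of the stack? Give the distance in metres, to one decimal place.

Ray parameter p = sin 14.3° / 0.682 km/s = 3.6217e-01 s/km.
Layer 1: θ = 14.30°; offset = 16.0·tan 14.30° = 4.078 m.
Layer 2: sin θ = p·0.899 = 0.3256 → θ = 19.00°; offset = 12.7·tan 19.00° = 4.373 m.
Layer 3: sin θ = p·1.618 = 0.5860 → θ = 35.87°; offset = 26.0·tan 35.87° = 18.802 m.
Layer 4: sin θ = p·2.560 = 0.9272 → θ = 68.00°; offset = 12.8·tan 68.00° = 31.673 m.
Summing the layer offsets gives 58.927 m.

58.9 m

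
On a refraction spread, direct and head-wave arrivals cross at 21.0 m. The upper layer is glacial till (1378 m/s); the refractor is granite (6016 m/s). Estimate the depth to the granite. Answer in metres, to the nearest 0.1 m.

x_cross = 2h·√((V₂+V₁)/(V₂−V₁)) → h = x_cross / (2·√((V₂+V₁)/(V₂−V₁))).
√((V₂+V₁)/(V₂−V₁)) = √((6016+1378)/(6016−1378)) = 1.2626.
h = 21.0 / (2·1.2626) = 8.32 m.

8.3 m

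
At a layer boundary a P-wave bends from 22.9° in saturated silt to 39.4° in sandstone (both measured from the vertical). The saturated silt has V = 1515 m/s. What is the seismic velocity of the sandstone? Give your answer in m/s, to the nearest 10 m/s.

sin 22.9° = 0.3891; sin 39.4° = 0.6347.
V₂ = V₁·(sin θ₂/sin θ₁) = 1515·(0.6347/0.3891) = 2471.24 m/s.

2470 m/s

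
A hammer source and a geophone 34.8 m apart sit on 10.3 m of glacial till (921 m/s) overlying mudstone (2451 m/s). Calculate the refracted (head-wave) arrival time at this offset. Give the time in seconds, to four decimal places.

θ_c = arcsin(V₁/V₂) = arcsin(921/2451) = 22.07°, cos θ_c = 0.9267.
Intercept time tᵢ = 2h cos θ_c / V₁ = 2·10.3·0.9267/921 = 0.02073 s.
t = x/V₂ + tᵢ = 34.8/2451 + 0.02073 = 0.03493 s.

0.0349 s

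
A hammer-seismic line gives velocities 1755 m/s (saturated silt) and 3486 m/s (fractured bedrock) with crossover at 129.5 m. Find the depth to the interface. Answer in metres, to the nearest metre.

37 m

x_cross = 2h·√((V₂+V₁)/(V₂−V₁)) → h = x_cross / (2·√((V₂+V₁)/(V₂−V₁))).
√((V₂+V₁)/(V₂−V₁)) = √((3486+1755)/(3486−1755)) = 1.7400.
h = 129.5 / (2·1.7400) = 37.21 m.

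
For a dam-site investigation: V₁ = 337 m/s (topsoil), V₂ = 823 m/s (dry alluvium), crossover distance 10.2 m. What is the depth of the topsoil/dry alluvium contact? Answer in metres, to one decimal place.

3.3 m

x_cross = 2h·√((V₂+V₁)/(V₂−V₁)) → h = x_cross / (2·√((V₂+V₁)/(V₂−V₁))).
√((V₂+V₁)/(V₂−V₁)) = √((823+337)/(823−337)) = 1.5449.
h = 10.2 / (2·1.5449) = 3.30 m.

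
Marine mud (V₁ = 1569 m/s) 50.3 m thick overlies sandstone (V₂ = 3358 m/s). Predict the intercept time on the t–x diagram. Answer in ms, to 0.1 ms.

tᵢ = 2h·√(V₂²−V₁²)/(V₁V₂).
√(V₂²−V₁²) = √(3358²−1569²) = 2968.9 m/s.
tᵢ = 2·50.3·2968.9/(1569·3358) = 0.05669 s.

56.7 ms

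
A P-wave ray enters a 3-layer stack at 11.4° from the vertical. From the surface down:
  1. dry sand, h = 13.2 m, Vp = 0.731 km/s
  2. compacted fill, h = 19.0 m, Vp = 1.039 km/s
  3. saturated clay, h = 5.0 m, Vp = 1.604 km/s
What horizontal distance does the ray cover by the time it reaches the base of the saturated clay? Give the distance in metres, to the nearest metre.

Ray parameter p = sin 11.4° / 0.731 km/s = 2.7039e-01 s/km.
Layer 1: θ = 11.40°; offset = 13.2·tan 11.40° = 2.662 m.
Layer 2: sin θ = p·1.039 = 0.2809 → θ = 16.32°; offset = 19.0·tan 16.32° = 5.562 m.
Layer 3: sin θ = p·1.604 = 0.4337 → θ = 25.70°; offset = 5.0·tan 25.70° = 2.407 m.
Summing the layer offsets gives 10.630 m.

11 m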